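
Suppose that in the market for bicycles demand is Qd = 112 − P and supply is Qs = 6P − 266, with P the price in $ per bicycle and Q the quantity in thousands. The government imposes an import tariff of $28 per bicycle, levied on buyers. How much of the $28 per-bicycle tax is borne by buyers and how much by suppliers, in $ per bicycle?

Before the tax: set 112 − P = 6P − 266 → P* = $54, Q* = 58.
With the tax collected from buyers, demand (in seller-price terms) shifts: Qd = 112 − (P + 28).
Solving gives Q = 34 with buyers paying $78 and suppliers receiving $50 (the $28 wedge).
Burden on buyers: $24; on suppliers: $4. (They sum to $28.)
The less price-elastic side of the market bears the larger share of a per-unit tax.

Buyers bear $24 per bicycle; suppliers bear $4 per bicycle.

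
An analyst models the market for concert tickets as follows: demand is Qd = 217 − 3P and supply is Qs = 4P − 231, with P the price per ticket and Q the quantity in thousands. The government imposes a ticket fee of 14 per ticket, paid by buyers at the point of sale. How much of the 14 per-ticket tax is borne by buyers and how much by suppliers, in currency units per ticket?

Buyers bear 8 per ticket; suppliers bear 6 per ticket.

Without the tax, 217 − 3P = 4P − 231 gives 7P = 448, so P* = 64 and Q* = 25.
With the tax collected from buyers, demand (in seller-price terms) shifts: Qd = 217 − 3(P + 14).
Solving gives Q = 1 with buyers paying 72 and suppliers receiving 58 (the 14 wedge).
Burden on buyers: 8; on suppliers: 6. (They sum to 14.)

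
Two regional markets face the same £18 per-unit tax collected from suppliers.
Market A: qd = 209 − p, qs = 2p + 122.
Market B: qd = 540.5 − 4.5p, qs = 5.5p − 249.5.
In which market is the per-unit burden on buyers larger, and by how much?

Market A, by £2.1.

Market A: pre-tax p* = £29, q* = 180; post-tax q = 168; per-unit burden on buyers = £12.
Market B: pre-tax p* = £79, q* = 185; post-tax q = 140.45; per-unit burden on buyers = £9.9.
Difference: £12 vs £9.9 → market A is larger by £2.1.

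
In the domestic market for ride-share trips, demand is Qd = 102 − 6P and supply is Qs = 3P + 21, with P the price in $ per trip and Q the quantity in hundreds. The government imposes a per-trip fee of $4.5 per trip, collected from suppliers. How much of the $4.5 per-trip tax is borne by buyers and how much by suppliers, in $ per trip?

Buyers bear $1.5 per trip; suppliers bear $3 per trip.

Before the tax: set 102 − 6P = 3P + 21 → P* = $9, Q* = 48.
With the tax collected from suppliers, supply shifts: Qs = 3(P − 4.5) + 21.
New equilibrium: buyers pay $10.5, suppliers receive $6, Q = 39. (Wedge: Pb − Ps = 4.5.)
Burden on buyers: $1.5; on suppliers: $3. (They sum to $4.5.)
The less price-elastic side of the market bears the larger share of a per-unit tax.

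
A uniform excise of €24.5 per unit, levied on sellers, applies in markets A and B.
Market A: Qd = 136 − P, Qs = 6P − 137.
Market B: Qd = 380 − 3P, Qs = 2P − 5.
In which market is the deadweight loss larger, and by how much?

Market A: pre-tax P* = €39, Q* = 97; post-tax Q = 76; deadweight loss = €257.25.
Market B: pre-tax P* = €77, Q* = 149; post-tax Q = 119.6; deadweight loss = €360.15.
Difference: €257.25 vs €360.15 → market B is larger by €102.9.

Market B, by €102.9.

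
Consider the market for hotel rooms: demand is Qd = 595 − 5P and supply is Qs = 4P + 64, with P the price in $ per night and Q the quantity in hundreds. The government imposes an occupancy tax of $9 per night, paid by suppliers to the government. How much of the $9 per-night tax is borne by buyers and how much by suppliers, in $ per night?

Without the tax, 595 − 5P = 4P + 64 gives 9P = 531, so P* = $59 and Q* = 300.
With the tax collected from suppliers, supply shifts: Qs = 4(P − 9) + 64.
Solving gives Q = 280 with buyers paying $63 and suppliers receiving $54 (the $9 wedge).
Burden on buyers: $4; on suppliers: $5. (They sum to $9.)
The less price-elastic side of the market bears the larger share of a per-unit tax.

Buyers bear $4 per night; suppliers bear $5 per night.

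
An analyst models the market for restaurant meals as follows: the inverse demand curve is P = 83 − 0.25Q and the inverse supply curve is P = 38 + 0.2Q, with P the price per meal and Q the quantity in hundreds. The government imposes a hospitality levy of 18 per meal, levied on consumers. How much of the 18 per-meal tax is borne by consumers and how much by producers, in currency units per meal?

Consumers bear 10 per meal; producers bear 8 per meal.

Inverting to Q(P) form: Qd = 332 − 4P; Qs = 5P − 190.
Without the tax, 332 − 4P = 5P − 190 gives 9P = 522, so P* = 58 and Q* = 100.
With the tax collected from consumers, demand (in seller-price terms) shifts: Qd = 332 − 4(P + 18).
New equilibrium: consumers pay 68, producers receive 50, Q = 60. (Wedge: Pb − Ps = 18.)
Burden on consumers: 10; on producers: 8. (They sum to 18.)
The less price-elastic side of the market bears the larger share of a per-unit tax.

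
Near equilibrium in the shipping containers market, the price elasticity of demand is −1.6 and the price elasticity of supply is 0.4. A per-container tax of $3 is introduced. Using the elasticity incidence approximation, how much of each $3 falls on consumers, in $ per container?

Incidence ratio: consumers' share ≈ εs / (εs + |εd|) = 0.4 / (0.4 + 1.6) = 0.2.
So consumers bear ≈ 0.2 × $3 = $0.6; sellers bear $2.4.

Consumers bear ≈ $0.6 per container.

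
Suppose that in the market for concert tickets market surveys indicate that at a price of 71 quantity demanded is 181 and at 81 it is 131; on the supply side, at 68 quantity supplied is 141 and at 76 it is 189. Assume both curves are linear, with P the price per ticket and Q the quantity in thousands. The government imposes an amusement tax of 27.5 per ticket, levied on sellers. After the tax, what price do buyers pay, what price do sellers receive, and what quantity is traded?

Buyers pay 88; sellers receive 60.5; quantity = 96.

Demand slope: (131 − 181)/(81 − 71) = -5, so Qd = 536 − 5P.
Supply slope: (189 − 141)/(76 − 68) = 6, so Qs = 6P − 267.
Before the tax: set 536 − 5P = 6P − 267 → P* = 73, Q* = 171.
With the tax collected from sellers, supply shifts: Qs = 6(P − 27.5) − 267.
Solving gives Q = 96 with buyers paying 88 and sellers receiving 60.5 (the 27.5 wedge).
The less price-elastic side of the market bears the larger share of a per-unit tax.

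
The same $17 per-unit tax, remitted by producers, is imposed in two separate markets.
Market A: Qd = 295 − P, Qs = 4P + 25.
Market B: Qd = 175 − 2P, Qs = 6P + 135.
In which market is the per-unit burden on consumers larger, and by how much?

Market A: pre-tax P* = $54, Q* = 241; post-tax Q = 227.4; per-unit burden on consumers = $13.6.
Market B: pre-tax P* = $5, Q* = 165; post-tax Q = 139.5; per-unit burden on consumers = $12.75.
Difference: $13.6 vs $12.75 → market A is larger by $0.85.

Market A, by $0.85.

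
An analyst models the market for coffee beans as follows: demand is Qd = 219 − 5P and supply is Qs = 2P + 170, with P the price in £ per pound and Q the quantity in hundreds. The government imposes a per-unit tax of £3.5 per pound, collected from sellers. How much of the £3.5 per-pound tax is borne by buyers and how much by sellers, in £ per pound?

Buyers bear £1 per pound; sellers bear £2.5 per pound.

Without the tax, 219 − 5P = 2P + 170 gives 7P = 49, so P* = £7 and Q* = 184.
With the tax collected from sellers, supply shifts: Qs = 2(P − 3.5) + 170.
Solving gives Q = 179 with buyers paying £8 and sellers receiving £4.5 (the £3.5 wedge).
Burden on buyers: £1; on sellers: £2.5. (They sum to £3.5.)
The less price-elastic side of the market bears the larger share of a per-unit tax.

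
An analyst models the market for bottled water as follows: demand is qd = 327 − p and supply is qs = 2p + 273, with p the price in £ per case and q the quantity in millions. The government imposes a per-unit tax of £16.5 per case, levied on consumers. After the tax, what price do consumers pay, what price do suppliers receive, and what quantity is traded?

Consumers pay £29; suppliers receive £12.5; quantity = 298.

Without the tax, 327 − p = 2p + 273 gives 3p = 54, so p* = £18 and q* = 309.
With the tax collected from consumers, demand (in seller-price terms) shifts: qd = 327 − (p + 16.5).
Solving gives q = 298 with consumers paying £29 and suppliers receiving £12.5 (the £16.5 wedge).
The less price-elastic side of the market bears the larger share of a per-unit tax.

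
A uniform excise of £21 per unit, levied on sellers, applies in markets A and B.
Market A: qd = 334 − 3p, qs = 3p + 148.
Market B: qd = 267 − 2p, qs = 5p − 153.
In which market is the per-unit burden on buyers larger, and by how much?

Market B, by £4.5.

Market A: pre-tax p* = £31, q* = 241; post-tax q = 209.5; per-unit burden on buyers = £10.5.
Market B: pre-tax p* = £60, q* = 147; post-tax q = 117; per-unit burden on buyers = £15.
Difference: £10.5 vs £15 → market B is larger by £4.5.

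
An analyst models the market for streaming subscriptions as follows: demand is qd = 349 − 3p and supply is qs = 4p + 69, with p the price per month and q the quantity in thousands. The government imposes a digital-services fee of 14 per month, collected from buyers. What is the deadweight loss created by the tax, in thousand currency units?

Before the tax: set 349 − 3p = 4p + 69 → p* = 40, q* = 229.
With the tax collected from buyers, demand (in seller-price terms) shifts: qd = 349 − 3(p + 14).
New equilibrium: buyers pay 48, producers receive 34, q = 205. (Wedge: pb − ps = 14.)
Quantity falls by |ΔQ| = |229 − 205| = 24.
DWL = ½ · t · |ΔQ| = ½ · 14 · 24 = 168.

Deadweight loss = 168 thousand.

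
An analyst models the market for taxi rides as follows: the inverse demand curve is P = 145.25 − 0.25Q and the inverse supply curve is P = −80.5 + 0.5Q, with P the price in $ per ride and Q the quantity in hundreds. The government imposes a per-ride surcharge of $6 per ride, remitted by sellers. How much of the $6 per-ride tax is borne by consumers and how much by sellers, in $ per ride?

Consumers bear $2 per ride; sellers bear $4 per ride.

Rewrite in direct form: Qd = 581 − 4P and Qs = 2P + 161.
Without the tax, 581 − 4P = 2P + 161 gives 6P = 420, so P* = $70 and Q* = 301.
With the tax collected from sellers, supply shifts: Qs = 2(P − 6) + 161.
Solving gives Q = 293 with consumers paying $72 and sellers receiving $66 (the $6 wedge).
Burden on consumers: $2; on sellers: $4. (They sum to $6.)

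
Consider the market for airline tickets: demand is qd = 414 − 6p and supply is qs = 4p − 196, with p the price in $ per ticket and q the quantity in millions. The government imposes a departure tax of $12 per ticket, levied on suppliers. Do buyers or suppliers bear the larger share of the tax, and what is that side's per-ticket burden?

Before the tax: set 414 − 6p = 4p − 196 → p* = $61, q* = 48.
With the tax collected from suppliers, supply shifts: qs = 4(p − 12) − 196.
Solving gives q = 19.2 with buyers paying $65.8 and suppliers receiving $53.8 (the $12 wedge).
Per-ticket burden: buyers $4.8, suppliers $7.2.
Suppliers take the larger share because supply is less price-elastic here (demand slope 6 vs supply slope 4).
The less price-elastic side of the market bears the larger share of a per-unit tax.

Suppliers bear the larger share: $7.2 per ticket.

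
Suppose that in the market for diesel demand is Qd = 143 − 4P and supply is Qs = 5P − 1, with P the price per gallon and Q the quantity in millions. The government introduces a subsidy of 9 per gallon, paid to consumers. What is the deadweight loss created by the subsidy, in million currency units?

Before the subsidy: set 143 − 4P = 5P − 1 → P* = 16, Q* = 79.
With a per-unit subsidy paid to consumers, each effectively pays P − 9, so demand becomes Qd = 143 − 4(P − 9).
Solving gives Q = 99 with consumers paying 11 and suppliers receiving 20 (the 9 wedge).
Quantity rises by |ΔQ| = |79 − 99| = 20.
DWL = ½ · t · |ΔQ| = ½ · 9 · 20 = 90.

Deadweight loss = 90 million.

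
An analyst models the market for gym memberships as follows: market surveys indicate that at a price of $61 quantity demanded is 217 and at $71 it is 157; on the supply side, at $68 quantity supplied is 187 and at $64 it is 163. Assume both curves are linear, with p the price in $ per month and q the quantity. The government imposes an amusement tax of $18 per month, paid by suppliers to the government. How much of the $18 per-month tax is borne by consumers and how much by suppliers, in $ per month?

Demand slope: (157 − 217)/(71 − 61) = -6, so qd = 583 − 6p.
Supply slope: (163 − 187)/(64 − 68) = 6, so qs = 6p − 221.
Before the tax: set 583 − 6p = 6p − 221 → p* = $67, q* = 181.
With the tax collected from suppliers, supply shifts: qs = 6(p − 18) − 221.
Solving gives q = 127 with consumers paying $76 and suppliers receiving $58 (the $18 wedge).
Burden on consumers: $9; on suppliers: $9. (They sum to $18.)
The less price-elastic side of the market bears the larger share of a per-unit tax.

Consumers bear $9 per month; suppliers bear $9 per month.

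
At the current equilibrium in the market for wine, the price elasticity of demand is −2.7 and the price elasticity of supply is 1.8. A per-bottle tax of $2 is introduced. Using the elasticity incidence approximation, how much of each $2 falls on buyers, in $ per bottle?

Incidence ratio: buyers' share ≈ εs / (εs + |εd|) = 1.8 / (1.8 + 2.7) = 0.4.
So buyers bear ≈ 0.4 × $2 = $0.8; sellers bear $1.2.

Buyers bear ≈ $0.8 per bottle.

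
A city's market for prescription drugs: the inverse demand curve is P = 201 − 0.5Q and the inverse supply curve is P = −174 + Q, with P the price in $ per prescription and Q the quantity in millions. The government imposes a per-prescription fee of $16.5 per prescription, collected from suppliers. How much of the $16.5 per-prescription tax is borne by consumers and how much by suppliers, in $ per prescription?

Consumers bear $5.5 per prescription; suppliers bear $11 per prescription.

Inverting to Q(P) form: Qd = 402 − 2P; Qs = P + 174.
Before the tax: set 402 − 2P = P + 174 → P* = $76, Q* = 250.
With the tax collected from suppliers, supply shifts: Qs = (P − 16.5) + 174.
Solving gives Q = 239 with consumers paying $81.5 and suppliers receiving $65 (the $16.5 wedge).
Burden on consumers: $5.5; on suppliers: $11. (They sum to $16.5.)
The less price-elastic side of the market bears the larger share of a per-unit tax.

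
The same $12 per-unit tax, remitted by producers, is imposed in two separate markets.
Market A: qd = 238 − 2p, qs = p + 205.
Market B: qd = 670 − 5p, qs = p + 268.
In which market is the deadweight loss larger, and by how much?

Market A: pre-tax p* = $11, q* = 216; post-tax q = 208; deadweight loss = $48.
Market B: pre-tax p* = $67, q* = 335; post-tax q = 325; deadweight loss = $60.
Difference: $48 vs $60 → market B is larger by $12.

Market B, by $12.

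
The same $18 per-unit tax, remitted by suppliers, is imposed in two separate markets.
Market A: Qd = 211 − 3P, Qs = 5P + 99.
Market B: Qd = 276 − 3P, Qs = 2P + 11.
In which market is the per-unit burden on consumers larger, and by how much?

Market A: pre-tax P* = $14, Q* = 169; post-tax Q = 135.25; per-unit burden on consumers = $11.25.
Market B: pre-tax P* = $53, Q* = 117; post-tax Q = 95.4; per-unit burden on consumers = $7.2.
Difference: $11.25 vs $7.2 → market A is larger by $4.05.

Market A, by $4.05.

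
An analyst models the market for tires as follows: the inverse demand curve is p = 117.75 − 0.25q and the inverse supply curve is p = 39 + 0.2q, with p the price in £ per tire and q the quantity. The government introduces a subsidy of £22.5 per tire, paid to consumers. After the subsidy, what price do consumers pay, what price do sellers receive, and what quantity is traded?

Inverting to q(p) form: qd = 471 − 4p; qs = 5p − 195.
Without the subsidy, 471 − 4p = 5p − 195 gives 9p = 666, so p* = £74 and q* = 175.
With a per-unit subsidy paid to consumers, each effectively pays p − 22.5, so demand becomes qd = 471 − 4(p − 22.5).
New equilibrium: consumers pay £61.5, sellers receive £84, q = 225. (Wedge: pb − ps = −22.5.)

Consumers pay £61.5; sellers receive £84; quantity = 225.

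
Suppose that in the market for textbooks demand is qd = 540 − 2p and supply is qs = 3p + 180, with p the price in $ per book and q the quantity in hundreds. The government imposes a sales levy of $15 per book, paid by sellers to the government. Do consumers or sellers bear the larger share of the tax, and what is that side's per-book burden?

Before the tax: set 540 − 2p = 3p + 180 → p* = $72, q* = 396.
With the tax collected from sellers, supply shifts: qs = 3(p − 15) + 180.
New equilibrium: consumers pay $81, sellers receive $66, q = 378. (Wedge: pb − ps = 15.)
Per-book burden: consumers $9, sellers $6.
Consumers take the larger share because demand is less price-elastic here (demand slope 2 vs supply slope 3).

Consumers bear the larger share: $9 per book.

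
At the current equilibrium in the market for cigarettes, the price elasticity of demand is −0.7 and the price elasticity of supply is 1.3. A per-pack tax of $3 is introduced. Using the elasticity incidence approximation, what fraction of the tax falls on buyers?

Incidence ratio: buyers' share ≈ εs / (εs + |εd|) = 1.3 / (1.3 + 0.7) = 0.65.
Supply is the more elastic side, so buyers bear the larger share.

Buyers' share ≈ 0.65.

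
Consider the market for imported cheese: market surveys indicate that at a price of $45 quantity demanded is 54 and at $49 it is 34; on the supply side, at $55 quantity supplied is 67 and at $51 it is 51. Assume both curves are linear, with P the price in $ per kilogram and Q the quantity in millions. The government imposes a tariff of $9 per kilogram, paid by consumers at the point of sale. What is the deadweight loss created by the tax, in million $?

Demand slope: (34 − 54)/(49 − 45) = -5, so Qd = 279 − 5P.
Supply slope: (51 − 67)/(51 − 55) = 4, so Qs = 4P − 153.
Before the tax: set 279 − 5P = 4P − 153 → P* = $48, Q* = 39.
With the tax collected from consumers, demand (in seller-price terms) shifts: Qd = 279 − 5(P + 9).
Solving gives Q = 19 with consumers paying $52 and sellers receiving $43 (the $9 wedge).
Quantity falls by |ΔQ| = |39 − 19| = 20.
DWL = ½ · t · |ΔQ| = ½ · 9 · 20 = $90.

Deadweight loss = $90 million.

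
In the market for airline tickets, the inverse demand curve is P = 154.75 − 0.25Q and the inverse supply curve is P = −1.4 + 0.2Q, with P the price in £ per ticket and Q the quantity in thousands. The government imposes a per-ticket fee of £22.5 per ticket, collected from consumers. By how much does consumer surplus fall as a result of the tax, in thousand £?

Consumer surplus falls by £4025 thousand.

Rewrite in direct form: Qd = 619 − 4P and Qs = 5P + 7.
Before the tax: set 619 − 4P = 5P + 7 → P* = £68, Q* = 347.
With the tax collected from consumers, demand (in seller-price terms) shifts: Qd = 619 − 4(P + 22.5).
Solving gives Q = 297 with consumers paying £80.5 and producers receiving £58 (the £22.5 wedge).
ΔCS is the trapezoid between Q = 297 and Q = 347 of height £12.5: ½ · (347 + 297) · 12.5 = £4025.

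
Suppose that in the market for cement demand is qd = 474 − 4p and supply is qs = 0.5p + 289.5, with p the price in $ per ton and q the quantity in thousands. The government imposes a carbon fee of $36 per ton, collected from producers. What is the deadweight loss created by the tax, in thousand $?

Without the tax, 474 − 4p = 0.5p + 289.5 gives 4.5p = 184.5, so p* = $41 and q* = 310.
With the tax collected from producers, supply shifts: qs = 0.5(p − 36) + 289.5.
Solving gives q = 294 with consumers paying $45 and producers receiving $9 (the $36 wedge).
Quantity falls by |ΔQ| = |310 − 294| = 16.
DWL = ½ · t · |ΔQ| = ½ · 36 · 16 = $288.

Deadweight loss = $288 thousand.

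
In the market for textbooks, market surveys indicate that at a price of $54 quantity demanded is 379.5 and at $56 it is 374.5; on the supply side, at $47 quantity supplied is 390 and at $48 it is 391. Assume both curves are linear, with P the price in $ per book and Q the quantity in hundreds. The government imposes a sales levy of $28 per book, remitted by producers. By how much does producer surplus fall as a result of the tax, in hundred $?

Producer surplus falls by $7640 hundred.

Demand slope: (374.5 − 379.5)/(56 − 54) = -2.5, so Qd = 514.5 − 2.5P.
Supply slope: (391 − 390)/(48 − 47) = 1, so Qs = P + 343.
Before the tax: set 514.5 − 2.5P = P + 343 → P* = $49, Q* = 392.
With the tax collected from producers, supply shifts: Qs = (P − 28) + 343.
New equilibrium: buyers pay $57, producers receive $29, Q = 372. (Wedge: Pb − Ps = 28.)
ΔPS is the trapezoid between Q = 372 and Q = 392 of height $20: ½ · (392 + 372) · 20 = $7640.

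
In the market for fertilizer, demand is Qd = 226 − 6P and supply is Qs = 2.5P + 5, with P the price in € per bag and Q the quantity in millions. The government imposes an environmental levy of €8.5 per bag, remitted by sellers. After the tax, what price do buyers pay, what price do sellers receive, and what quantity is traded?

Before the tax: set 226 − 6P = 2.5P + 5 → P* = €26, Q* = 70.
With the tax collected from sellers, supply shifts: Qs = 2.5(P − 8.5) + 5.
Solving gives Q = 55 with buyers paying €28.5 and sellers receiving €20 (the €8.5 wedge).
The less price-elastic side of the market bears the larger share of a per-unit tax.

Buyers pay €28.5; sellers receive €20; quantity = 55.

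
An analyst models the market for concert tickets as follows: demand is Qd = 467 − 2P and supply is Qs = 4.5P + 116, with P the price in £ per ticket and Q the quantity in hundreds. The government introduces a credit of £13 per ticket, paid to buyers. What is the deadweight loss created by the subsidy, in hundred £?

Deadweight loss = £117 hundred.

Before the subsidy: set 467 − 2P = 4.5P + 116 → P* = £54, Q* = 359.
With a per-unit subsidy paid to buyers, each effectively pays P − 13, so demand becomes Qd = 467 − 2(P − 13).
New equilibrium: buyers pay £45, suppliers receive £58, Q = 377. (Wedge: Pb − Ps = −13.)
Quantity rises by |ΔQ| = |359 − 377| = 18.
DWL = ½ · t · |ΔQ| = ½ · 13 · 18 = £117.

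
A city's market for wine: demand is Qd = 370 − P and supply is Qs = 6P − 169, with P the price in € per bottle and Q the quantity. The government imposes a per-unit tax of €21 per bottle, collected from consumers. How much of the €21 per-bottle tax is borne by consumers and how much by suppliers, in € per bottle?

Consumers bear €18 per bottle; suppliers bear €3 per bottle.

Before the tax: set 370 − P = 6P − 169 → P* = €77, Q* = 293.
With the tax collected from consumers, demand (in seller-price terms) shifts: Qd = 370 − (P + 21).
New equilibrium: consumers pay €95, suppliers receive €74, Q = 275. (Wedge: Pb − Ps = 21.)
Burden on consumers: €18; on suppliers: €3. (They sum to €21.)
The less price-elastic side of the market bears the larger share of a per-unit tax.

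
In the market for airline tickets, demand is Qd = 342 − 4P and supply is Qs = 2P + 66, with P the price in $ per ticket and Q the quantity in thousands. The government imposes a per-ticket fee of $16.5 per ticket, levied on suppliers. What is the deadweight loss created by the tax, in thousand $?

Before the tax: set 342 − 4P = 2P + 66 → P* = $46, Q* = 158.
With the tax collected from suppliers, supply shifts: Qs = 2(P − 16.5) + 66.
New equilibrium: buyers pay $51.5, suppliers receive $35, Q = 136. (Wedge: Pb − Ps = 16.5.)
Quantity falls by |ΔQ| = |158 − 136| = 22.
DWL = ½ · t · |ΔQ| = ½ · 16.5 · 22 = $181.5.

Deadweight loss = $181.5 thousand.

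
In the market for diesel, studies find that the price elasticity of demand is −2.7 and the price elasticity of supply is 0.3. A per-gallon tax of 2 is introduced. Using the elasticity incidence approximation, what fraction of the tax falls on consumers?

Incidence ratio: consumers' share ≈ εs / (εs + |εd|) = 0.3 / (0.3 + 2.7) = 0.1.
Supply is the less elastic side, so consumers bear the smaller share.

Consumers' share ≈ 0.1.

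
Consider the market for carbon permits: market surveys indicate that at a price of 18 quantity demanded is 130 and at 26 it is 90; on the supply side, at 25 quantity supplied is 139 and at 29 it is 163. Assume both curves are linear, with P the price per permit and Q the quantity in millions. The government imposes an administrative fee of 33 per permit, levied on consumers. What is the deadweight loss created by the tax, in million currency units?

Deadweight loss = 1485 million.

Demand slope: (90 − 130)/(26 − 18) = -5, so Qd = 220 − 5P.
Supply slope: (163 − 139)/(29 − 25) = 6, so Qs = 6P − 11.
Without the tax, 220 − 5P = 6P − 11 gives 11P = 231, so P* = 21 and Q* = 115.
With the tax collected from consumers, demand (in seller-price terms) shifts: Qd = 220 − 5(P + 33).
New equilibrium: consumers pay 39, sellers receive 6, Q = 25. (Wedge: Pb − Ps = 33.)
Quantity falls by |ΔQ| = |115 − 25| = 90.
DWL = ½ · t · |ΔQ| = ½ · 33 · 90 = 1485.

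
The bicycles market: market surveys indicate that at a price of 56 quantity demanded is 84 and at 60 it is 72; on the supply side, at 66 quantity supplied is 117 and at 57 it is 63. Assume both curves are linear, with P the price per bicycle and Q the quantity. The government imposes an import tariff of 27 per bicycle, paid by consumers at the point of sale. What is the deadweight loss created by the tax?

Demand slope: (72 − 84)/(60 − 56) = -3, so Qd = 252 − 3P.
Supply slope: (63 − 117)/(57 − 66) = 6, so Qs = 6P − 279.
Before the tax: set 252 − 3P = 6P − 279 → P* = 59, Q* = 75.
With the tax collected from consumers, demand (in seller-price terms) shifts: Qd = 252 − 3(P + 27).
New equilibrium: consumers pay 77, producers receive 50, Q = 21. (Wedge: Pb − Ps = 27.)
Quantity falls by |ΔQ| = |75 − 21| = 54.
DWL = ½ · t · |ΔQ| = ½ · 27 · 54 = 729.

Deadweight loss = 729.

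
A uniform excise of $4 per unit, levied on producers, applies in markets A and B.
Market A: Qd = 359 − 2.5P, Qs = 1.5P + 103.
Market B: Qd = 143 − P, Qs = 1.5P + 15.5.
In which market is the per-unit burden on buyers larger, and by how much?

Market A: pre-tax P* = $64, Q* = 199; post-tax Q = 195.25; per-unit burden on buyers = $1.5.
Market B: pre-tax P* = $51, Q* = 92; post-tax Q = 89.6; per-unit burden on buyers = $2.4.
Difference: $1.5 vs $2.4 → market B is larger by $0.9.

Market B, by $0.9.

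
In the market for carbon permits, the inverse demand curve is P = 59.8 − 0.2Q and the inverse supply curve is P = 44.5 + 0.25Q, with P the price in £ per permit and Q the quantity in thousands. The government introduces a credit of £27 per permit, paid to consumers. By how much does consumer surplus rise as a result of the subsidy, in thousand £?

Inverting to Q(P) form: Qd = 299 − 5P; Qs = 4P − 178.
Before the subsidy: set 299 − 5P = 4P − 178 → P* = £53, Q* = 34.
With a per-unit subsidy paid to consumers, each effectively pays P − 27, so demand becomes Qd = 299 − 5(P − 27).
New equilibrium: consumers pay £41, suppliers receive £68, Q = 94. (Wedge: Pb − Ps = −27.)
ΔCS is the trapezoid between Q = 94 and Q = 34 of height £12: ½ · (34 + 94) · 12 = £768.

Consumer surplus rises by £768 thousand.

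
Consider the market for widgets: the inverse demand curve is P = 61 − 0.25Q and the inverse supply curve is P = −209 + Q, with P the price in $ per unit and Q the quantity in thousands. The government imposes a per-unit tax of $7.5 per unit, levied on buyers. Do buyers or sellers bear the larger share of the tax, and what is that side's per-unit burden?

Sellers bear the larger share: $6 per unit.

Inverting to Q(P) form: Qd = 244 − 4P; Qs = P + 209.
Without the tax, 244 − 4P = P + 209 gives 5P = 35, so P* = $7 and Q* = 216.
With the tax collected from buyers, demand (in seller-price terms) shifts: Qd = 244 − 4(P + 7.5).
Solving gives Q = 210 with buyers paying $8.5 and sellers receiving $1 (the $7.5 wedge).
Per-unit burden: buyers $1.5, sellers $6.
Sellers take the larger share because supply is less price-elastic here (demand slope 4 vs supply slope 1).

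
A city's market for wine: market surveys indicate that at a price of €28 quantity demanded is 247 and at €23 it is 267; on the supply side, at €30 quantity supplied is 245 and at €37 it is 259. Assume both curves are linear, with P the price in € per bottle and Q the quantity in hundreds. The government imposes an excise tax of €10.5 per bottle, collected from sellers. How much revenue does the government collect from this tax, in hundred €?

Tax revenue = €2404.5 hundred.

Demand slope: (267 − 247)/(23 − 28) = -4, so Qd = 359 − 4P.
Supply slope: (259 − 245)/(37 − 30) = 2, so Qs = 2P + 185.
Without the tax, 359 − 4P = 2P + 185 gives 6P = 174, so P* = €29 and Q* = 243.
With the tax collected from sellers, supply shifts: Qs = 2(P − 10.5) + 185.
New equilibrium: consumers pay €32.5, sellers receive €22, Q = 229. (Wedge: Pb − Ps = 10.5.)
Revenue = t · Q = 10.5 · 229 = €2404.5.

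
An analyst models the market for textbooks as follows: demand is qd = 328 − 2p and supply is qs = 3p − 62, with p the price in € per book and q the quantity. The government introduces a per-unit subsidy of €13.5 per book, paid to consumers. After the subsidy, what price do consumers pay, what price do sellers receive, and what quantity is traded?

Consumers pay €69.9; sellers receive €83.4; quantity = 188.2.

Without the subsidy, 328 − 2p = 3p − 62 gives 5p = 390, so p* = €78 and q* = 172.
With a per-unit subsidy paid to consumers, each effectively pays p − 13.5, so demand becomes qd = 328 − 2(p − 13.5).
New equilibrium: consumers pay €69.9, sellers receive €83.4, q = 188.2. (Wedge: pb − ps = −13.5.)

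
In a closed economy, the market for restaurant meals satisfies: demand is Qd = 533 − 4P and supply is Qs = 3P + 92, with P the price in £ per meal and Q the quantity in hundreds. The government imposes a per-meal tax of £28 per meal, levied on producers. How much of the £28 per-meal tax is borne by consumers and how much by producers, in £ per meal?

Consumers bear £12 per meal; producers bear £16 per meal.

Before the tax: set 533 − 4P = 3P + 92 → P* = £63, Q* = 281.
With the tax collected from producers, supply shifts: Qs = 3(P − 28) + 92.
New equilibrium: consumers pay £75, producers receive £47, Q = 233. (Wedge: Pb − Ps = 28.)
Burden on consumers: £12; on producers: £16. (They sum to £28.)
The less price-elastic side of the market bears the larger share of a per-unit tax.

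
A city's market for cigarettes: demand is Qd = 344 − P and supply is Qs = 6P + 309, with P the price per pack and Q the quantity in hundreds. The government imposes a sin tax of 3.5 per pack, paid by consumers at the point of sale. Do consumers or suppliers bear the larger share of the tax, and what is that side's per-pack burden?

Without the tax, 344 − P = 6P + 309 gives 7P = 35, so P* = 5 and Q* = 339.
With the tax collected from consumers, demand (in seller-price terms) shifts: Qd = 344 − (P + 3.5).
New equilibrium: consumers pay 8, suppliers receive 4.5, Q = 336. (Wedge: Pb − Ps = 3.5.)
Per-pack burden: consumers 3, suppliers 0.5.
Consumers take the larger share because demand is less price-elastic here (demand slope 1 vs supply slope 6).

Consumers bear the larger share: 3 per pack.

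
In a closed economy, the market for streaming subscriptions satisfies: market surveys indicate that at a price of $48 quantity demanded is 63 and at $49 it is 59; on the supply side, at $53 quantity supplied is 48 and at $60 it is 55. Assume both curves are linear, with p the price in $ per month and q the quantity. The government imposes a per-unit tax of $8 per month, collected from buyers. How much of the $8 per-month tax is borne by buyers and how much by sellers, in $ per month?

Buyers bear $1.6 per month; sellers bear $6.4 per month.

Demand slope: (59 − 63)/(49 − 48) = -4, so qd = 255 − 4p.
Supply slope: (55 − 48)/(60 − 53) = 1, so qs = p − 5.
Without the tax, 255 − 4p = p − 5 gives 5p = 260, so p* = $52 and q* = 47.
With the tax collected from buyers, demand (in seller-price terms) shifts: qd = 255 − 4(p + 8).
New equilibrium: buyers pay $53.6, sellers receive $45.6, q = 40.6. (Wedge: pb − ps = 8.)
Burden on buyers: $1.6; on sellers: $6.4. (They sum to $8.)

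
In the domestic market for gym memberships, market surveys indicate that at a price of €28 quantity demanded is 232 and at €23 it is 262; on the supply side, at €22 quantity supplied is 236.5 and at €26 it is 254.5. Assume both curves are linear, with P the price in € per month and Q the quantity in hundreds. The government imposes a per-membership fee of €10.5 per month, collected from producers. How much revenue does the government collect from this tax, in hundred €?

Demand slope: (262 − 232)/(23 − 28) = -6, so Qd = 400 − 6P.
Supply slope: (254.5 − 236.5)/(26 − 22) = 4.5, so Qs = 4.5P + 137.5.
Without the tax, 400 − 6P = 4.5P + 137.5 gives 10.5P = 262.5, so P* = €25 and Q* = 250.
With the tax collected from producers, supply shifts: Qs = 4.5(P − 10.5) + 137.5.
New equilibrium: buyers pay €29.5, producers receive €19, Q = 223. (Wedge: Pb − Ps = 10.5.)
Revenue = t · Q = 10.5 · 223 = €2341.5.

Tax revenue = €2341.5 hundred.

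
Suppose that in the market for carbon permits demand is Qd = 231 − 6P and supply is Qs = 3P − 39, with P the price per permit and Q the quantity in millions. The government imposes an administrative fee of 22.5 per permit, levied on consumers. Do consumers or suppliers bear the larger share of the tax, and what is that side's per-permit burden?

Without the tax, 231 − 6P = 3P − 39 gives 9P = 270, so P* = 30 and Q* = 51.
With the tax collected from consumers, demand (in seller-price terms) shifts: Qd = 231 − 6(P + 22.5).
Solving gives Q = 6 with consumers paying 37.5 and suppliers receiving 15 (the 22.5 wedge).
Per-permit burden: consumers 7.5, suppliers 15.
Suppliers take the larger share because supply is less price-elastic here (demand slope 6 vs supply slope 3).
The less price-elastic side of the market bears the larger share of a per-unit tax.

Suppliers bear the larger share: 15 per permit.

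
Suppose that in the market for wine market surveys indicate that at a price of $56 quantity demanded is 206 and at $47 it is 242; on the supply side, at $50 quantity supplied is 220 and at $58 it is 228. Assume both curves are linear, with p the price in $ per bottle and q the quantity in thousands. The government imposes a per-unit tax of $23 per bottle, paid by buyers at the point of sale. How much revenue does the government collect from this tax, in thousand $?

Demand slope: (242 − 206)/(47 − 56) = -4, so qd = 430 − 4p.
Supply slope: (228 − 220)/(58 − 50) = 1, so qs = p + 170.
Without the tax, 430 − 4p = p + 170 gives 5p = 260, so p* = $52 and q* = 222.
With the tax collected from buyers, demand (in seller-price terms) shifts: qd = 430 − 4(p + 23).
New equilibrium: buyers pay $56.6, producers receive $33.6, q = 203.6. (Wedge: pb − ps = 23.)
Revenue = t · Q = 23 · 203.6 = $4682.8.

Tax revenue = $4682.8 thousand.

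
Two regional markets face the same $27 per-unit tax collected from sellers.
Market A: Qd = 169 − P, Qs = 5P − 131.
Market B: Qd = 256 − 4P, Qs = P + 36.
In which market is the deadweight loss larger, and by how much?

Market A: pre-tax P* = $50, Q* = 119; post-tax Q = 96.5; deadweight loss = $303.75.
Market B: pre-tax P* = $44, Q* = 80; post-tax Q = 58.4; deadweight loss = $291.6.
Difference: $303.75 vs $291.6 → market A is larger by $12.15.

Market A, by $12.15.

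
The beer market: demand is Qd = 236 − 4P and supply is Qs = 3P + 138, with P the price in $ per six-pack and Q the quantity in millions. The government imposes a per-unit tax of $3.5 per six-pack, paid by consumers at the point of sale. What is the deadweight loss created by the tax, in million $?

Before the tax: set 236 − 4P = 3P + 138 → P* = $14, Q* = 180.
With the tax collected from consumers, demand (in seller-price terms) shifts: Qd = 236 − 4(P + 3.5).
New equilibrium: consumers pay $15.5, sellers receive $12, Q = 174. (Wedge: Pb − Ps = 3.5.)
Quantity falls by |ΔQ| = |180 − 174| = 6.
DWL = ½ · t · |ΔQ| = ½ · 3.5 · 6 = $10.5.

Deadweight loss = $10.5 million.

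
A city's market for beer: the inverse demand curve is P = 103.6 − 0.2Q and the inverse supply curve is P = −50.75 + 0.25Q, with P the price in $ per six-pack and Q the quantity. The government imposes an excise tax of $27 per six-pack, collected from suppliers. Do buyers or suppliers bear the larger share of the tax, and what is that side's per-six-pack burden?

Suppliers bear the larger share: $15 per six-pack.

Inverting to Q(P) form: Qd = 518 − 5P; Qs = 4P + 203.
Before the tax: set 518 − 5P = 4P + 203 → P* = $35, Q* = 343.
With the tax collected from suppliers, supply shifts: Qs = 4(P − 27) + 203.
Solving gives Q = 283 with buyers paying $47 and suppliers receiving $20 (the $27 wedge).
Per-six-pack burden: buyers $12, suppliers $15.
Suppliers take the larger share because supply is less price-elastic here (demand slope 5 vs supply slope 4).
The less price-elastic side of the market bears the larger share of a per-unit tax.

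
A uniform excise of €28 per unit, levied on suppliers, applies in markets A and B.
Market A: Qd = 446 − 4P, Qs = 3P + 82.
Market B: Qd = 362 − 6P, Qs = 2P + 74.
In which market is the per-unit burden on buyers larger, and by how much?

Market A, by €5.

Market A: pre-tax P* = €52, Q* = 238; post-tax Q = 190; per-unit burden on buyers = €12.
Market B: pre-tax P* = €36, Q* = 146; post-tax Q = 104; per-unit burden on buyers = €7.
Difference: €12 vs €7 → market A is larger by €5.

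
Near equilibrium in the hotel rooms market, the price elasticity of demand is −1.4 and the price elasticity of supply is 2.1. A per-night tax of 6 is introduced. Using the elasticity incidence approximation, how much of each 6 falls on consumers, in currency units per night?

Consumers bear ≈ 3.6 per night.

Incidence ratio: consumers' share ≈ εs / (εs + |εd|) = 2.1 / (2.1 + 1.4) = 0.6.
So consumers bear ≈ 0.6 × 6 = 3.6; sellers bear 2.4.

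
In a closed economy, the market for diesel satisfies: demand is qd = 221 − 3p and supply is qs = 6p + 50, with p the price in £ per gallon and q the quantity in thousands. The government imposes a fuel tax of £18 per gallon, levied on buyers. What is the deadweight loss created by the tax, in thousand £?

Before the tax: set 221 − 3p = 6p + 50 → p* = £19, q* = 164.
With the tax collected from buyers, demand (in seller-price terms) shifts: qd = 221 − 3(p + 18).
Solving gives q = 128 with buyers paying £31 and producers receiving £13 (the £18 wedge).
Quantity falls by |ΔQ| = |164 − 128| = 36.
DWL = ½ · t · |ΔQ| = ½ · 18 · 36 = £324.

Deadweight loss = £324 thousand.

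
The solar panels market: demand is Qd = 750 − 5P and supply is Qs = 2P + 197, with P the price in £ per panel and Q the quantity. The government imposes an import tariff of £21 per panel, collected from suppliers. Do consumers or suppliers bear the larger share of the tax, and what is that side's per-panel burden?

Suppliers bear the larger share: £15 per panel.

Before the tax: set 750 − 5P = 2P + 197 → P* = £79, Q* = 355.
With the tax collected from suppliers, supply shifts: Qs = 2(P − 21) + 197.
Solving gives Q = 325 with consumers paying £85 and suppliers receiving £64 (the £21 wedge).
Per-panel burden: consumers £6, suppliers £15.
Suppliers take the larger share because supply is less price-elastic here (demand slope 5 vs supply slope 2).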